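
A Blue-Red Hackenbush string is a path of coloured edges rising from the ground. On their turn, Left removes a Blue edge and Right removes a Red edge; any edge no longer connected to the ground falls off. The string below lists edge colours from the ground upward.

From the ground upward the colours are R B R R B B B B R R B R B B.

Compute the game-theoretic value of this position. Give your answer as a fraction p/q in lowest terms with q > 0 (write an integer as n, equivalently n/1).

Prefix values for R B R R B B B B R R B R B B via {L|R} + simplicity:
R: Left { ∅ }, Right { 0 } -> simplest -1
RB: Left { -1 }, Right { 0 } -> simplest -1/2
RBR: Left { -1 }, Right { -1/2 0 } -> simplest -3/4
RBRR: Left { -1 }, Right { -3/4 -1/2 0 } -> simplest -7/8
RBRRB: Left { -1 -7/8 }, Right { -3/4 -1/2 0 } -> simplest -13/16
RBRRBB: Left { -1 -7/8 -13/16 }, Right { -3/4 -1/2 0 } -> simplest -25/32
RBRRBBB: Left { -1 -7/8 -13/16 -25/32 }, Right { -3/4 -1/2 0 } -> simplest -49/64
RBRRBBBB: Left { -1 -7/8 -13/16 -25/32 -49/64 }, Right { -3/4 -1/2 0 } -> simplest -97/128
RBRRBBBBR: Left { -1 -7/8 -13/16 -25/32 -49/64 }, Right { -97/128 -3/4 -1/2 0 } -> simplest -195/256
RBRRBBBBRR: Left { -1 -7/8 -13/16 -25/32 -49/64 }, Right { -195/256 -97/128 -3/4 -1/2 0 } -> simplest -391/512
RBRRBBBBRRB: Left { -1 -7/8 -13/16 -25/32 -49/64 -391/512 }, Right { -195/256 -97/128 -3/4 -1/2 0 } -> simplest -781/1024
RBRRBBBBRRBR: Left { -1 -7/8 -13/16 -25/32 -49/64 -391/512 }, Right { -781/1024 -195/256 -97/128 -3/4 -1/2 0 } -> simplest -1563/2048
RBRRBBBBRRBRB: Left { -1 -7/8 -13/16 -25/32 -49/64 -391/512 -1563/2048 }, Right { -781/1024 -195/256 -97/128 -3/4 -1/2 0 } -> simplest -3125/4096
RBRRBBBBRRBRBB: Left { -1 -7/8 -13/16 -25/32 -49/64 -391/512 -1563/2048 -3125/4096 }, Right { -781/1024 -195/256 -97/128 -3/4 -1/2 0 } -> simplest -6249/8192

-6249/8192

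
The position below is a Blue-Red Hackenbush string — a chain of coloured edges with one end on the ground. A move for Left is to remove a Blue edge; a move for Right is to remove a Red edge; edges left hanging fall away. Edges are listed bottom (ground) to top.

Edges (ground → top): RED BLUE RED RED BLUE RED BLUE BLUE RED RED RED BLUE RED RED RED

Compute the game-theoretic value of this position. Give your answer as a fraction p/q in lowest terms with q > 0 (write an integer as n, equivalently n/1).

-13551/16384

g_1 [R]  L=[none]  R=[0]  => -1
g_2 [RB]  L=[-1]  R=[0]  => -1/2
g_3 [RBR]  L=[-1]  R=[-1/2,0]  => -3/4
g_4 [RBRR]  L=[-1]  R=[-3/4,-1/2,0]  => -7/8
g_5 [RBRRB]  L=[-1,-7/8]  R=[-3/4,-1/2,0]  => -13/16
g_6 [RBRRBR]  L=[-1,-7/8]  R=[-13/16,-3/4,-1/2,0]  => -27/32
g_7 [RBRRBRB]  L=[-1,-7/8,-27/32]  R=[-13/16,-3/4,-1/2,0]  => -53/64
g_8 [RBRRBRBB]  L=[-1,-7/8,-27/32,-53/64]  R=[-13/16,-3/4,-1/2,0]  => -105/128
g_9 [RBRRBRBBR]  L=[-1,-7/8,-27/32,-53/64]  R=[-105/128,-13/16,-3/4,-1/2,0]  => -211/256
g_10 [RBRRBRBBRR]  L=[-1,-7/8,-27/32,-53/64]  R=[-211/256,-105/128,-13/16,-3/4,-1/2,0]  => -423/512
g_11 [RBRRBRBBRRR]  L=[-1,-7/8,-27/32,-53/64]  R=[-423/512,-211/256,-105/128,-13/16,-3/4,-1/2,0]  => -847/1024
g_12 [RBRRBRBBRRRB]  L=[-1,-7/8,-27/32,-53/64,-847/1024]  R=[-423/512,-211/256,-105/128,-13/16,-3/4,-1/2,0]  => -1693/2048
g_13 [RBRRBRBBRRRBR]  L=[-1,-7/8,-27/32,-53/64,-847/1024]  R=[-1693/2048,-423/512,-211/256,-105/128,-13/16,-3/4,-1/2,0]  => -3387/4096
g_14 [RBRRBRBBRRRBRR]  L=[-1,-7/8,-27/32,-53/64,-847/1024]  R=[-3387/4096,-1693/2048,-423/512,-211/256,-105/128,-13/16,-3/4,-1/2,0]  => -6775/8192
g_15 [RBRRBRBBRRRBRRR]  L=[-1,-7/8,-27/32,-53/64,-847/1024]  R=[-6775/8192,-3387/4096,-1693/2048,-423/512,-211/256,-105/128,-13/16,-3/4,-1/2,0]  => -13551/16384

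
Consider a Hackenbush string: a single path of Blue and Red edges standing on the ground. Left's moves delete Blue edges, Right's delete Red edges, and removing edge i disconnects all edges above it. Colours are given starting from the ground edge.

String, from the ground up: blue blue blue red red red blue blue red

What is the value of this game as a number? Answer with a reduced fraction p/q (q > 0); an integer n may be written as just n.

141/64

step 1: add blue to get b; options L={ 0 } R={ ∅ } so 1
step 2: add blue to get bb; options L={ 0; 1 } R={ ∅ } so 2
step 3: add blue to get bbb; options L={ 0; 1; 2 } R={ ∅ } so 3
step 4: add red to get bbbr; options L={ 0; 1; 2 } R={ 3 } so 5/2
step 5: add red to get bbbrr; options L={ 0; 1; 2 } R={ 5/2; 3 } so 9/4
step 6: add red to get bbbrrr; options L={ 0; 1; 2 } R={ 9/4; 5/2; 3 } so 17/8
step 7: add blue to get bbbrrrb; options L={ 0; 1; 2; 17/8 } R={ 9/4; 5/2; 3 } so 35/16
step 8: add blue to get bbbrrrbb; options L={ 0; 1; 2; 17/8; 35/16 } R={ 9/4; 5/2; 3 } so 71/32
step 9: add red to get bbbrrrbbr; options L={ 0; 1; 2; 17/8; 35/16 } R={ 71/32; 9/4; 5/2; 3 } so 141/64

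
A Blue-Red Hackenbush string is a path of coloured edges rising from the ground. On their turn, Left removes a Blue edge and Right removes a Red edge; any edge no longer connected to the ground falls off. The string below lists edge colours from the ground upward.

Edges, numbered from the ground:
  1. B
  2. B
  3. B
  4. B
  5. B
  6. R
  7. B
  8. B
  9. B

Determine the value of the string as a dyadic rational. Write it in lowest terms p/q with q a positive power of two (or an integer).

79/16

1 of 9 · B · max L 0 · min R +∞ = 1
2 of 9 · BB · max L 1 · min R +∞ = 2
3 of 9 · BBB · max L 2 · min R +∞ = 3
4 of 9 · BBBB · max L 3 · min R +∞ = 4
5 of 9 · BBBBB · max L 4 · min R +∞ = 5
6 of 9 · BBBBBR · max L 4 · min R 5 = 9/2
7 of 9 · BBBBBRB · max L 9/2 · min R 5 = 19/4
8 of 9 · BBBBBRBB · max L 19/4 · min R 5 = 39/8
9 of 9 · BBBBBRBBB · max L 39/8 · min R 5 = 79/16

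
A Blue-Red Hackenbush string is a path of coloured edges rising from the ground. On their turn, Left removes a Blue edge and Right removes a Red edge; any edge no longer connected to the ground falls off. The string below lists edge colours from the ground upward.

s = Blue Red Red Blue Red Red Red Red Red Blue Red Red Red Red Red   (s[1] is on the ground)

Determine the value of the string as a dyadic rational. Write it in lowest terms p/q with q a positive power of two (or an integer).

4161/16384

Recurse on prefixes of the 15-edge string Blue Red Red Blue Red Red Red Red Red Blue Red Red Red Red Red:
g(B) = { 0 | none } -> 1
g(BR) = { 0 | 1 } -> 1/2
g(BRR) = { 0 | 1/2,1 } -> 1/4
g(BRRB) = { 0,1/4 | 1/2,1 } -> 3/8
g(BRRBR) = { 0,1/4 | 3/8,1/2,1 } -> 5/16
g(BRRBRR) = { 0,1/4 | 5/16,3/8,1/2,1 } -> 9/32
g(BRRBRRR) = { 0,1/4 | 9/32,5/16,3/8,1/2,1 } -> 17/64
g(BRRBRRRR) = { 0,1/4 | 17/64,9/32,5/16,3/8,1/2,1 } -> 33/128
g(BRRBRRRRR) = { 0,1/4 | 33/128,17/64,9/32,5/16,3/8,1/2,1 } -> 65/256
g(BRRBRRRRRB) = { 0,1/4,65/256 | 33/128,17/64,9/32,5/16,3/8,1/2,1 } -> 131/512
g(BRRBRRRRRBR) = { 0,1/4,65/256 | 131/512,33/128,17/64,9/32,5/16,3/8,1/2,1 } -> 261/1024
g(BRRBRRRRRBRR) = { 0,1/4,65/256 | 261/1024,131/512,33/128,17/64,9/32,5/16,3/8,1/2,1 } -> 521/2048
g(BRRBRRRRRBRRR) = { 0,1/4,65/256 | 521/2048,261/1024,131/512,33/128,17/64,9/32,5/16,3/8,1/2,1 } -> 1041/4096
g(BRRBRRRRRBRRRR) = { 0,1/4,65/256 | 1041/4096,521/2048,261/1024,131/512,33/128,17/64,9/32,5/16,3/8,1/2,1 } -> 2081/8192
g(BRRBRRRRRBRRRRR) = { 0,1/4,65/256 | 2081/8192,1041/4096,521/2048,261/1024,131/512,33/128,17/64,9/32,5/16,3/8,1/2,1 } -> 4161/16384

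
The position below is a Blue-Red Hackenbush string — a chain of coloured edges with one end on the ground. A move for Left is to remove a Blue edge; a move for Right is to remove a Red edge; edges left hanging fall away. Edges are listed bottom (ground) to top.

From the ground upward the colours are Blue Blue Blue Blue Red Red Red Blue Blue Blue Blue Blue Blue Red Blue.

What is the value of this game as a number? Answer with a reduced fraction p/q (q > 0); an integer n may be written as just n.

6651/2048

step 1: add Blue to get B; options L={ 0 } R={ none } so 1
step 2: add Blue to get BB; options L={ 0, 1 } R={ none } so 2
step 3: add Blue to get BBB; options L={ 0, 1, 2 } R={ none } so 3
step 4: add Blue to get BBBB; options L={ 0, 1, 2, 3 } R={ none } so 4
step 5: add Red to get BBBBR; options L={ 0, 1, 2, 3 } R={ 4 } so 7/2
step 6: add Red to get BBBBRR; options L={ 0, 1, 2, 3 } R={ 7/2, 4 } so 13/4
step 7: add Red to get BBBBRRR; options L={ 0, 1, 2, 3 } R={ 13/4, 7/2, 4 } so 25/8
step 8: add Blue to get BBBBRRRB; options L={ 0, 1, 2, 3, 25/8 } R={ 13/4, 7/2, 4 } so 51/16
step 9: add Blue to get BBBBRRRBB; options L={ 0, 1, 2, 3, 25/8, 51/16 } R={ 13/4, 7/2, 4 } so 103/32
step 10: add Blue to get BBBBRRRBBB; options L={ 0, 1, 2, 3, 25/8, 51/16, 103/32 } R={ 13/4, 7/2, 4 } so 207/64
step 11: add Blue to get BBBBRRRBBBB; options L={ 0, 1, 2, 3, 25/8, 51/16, 103/32, 207/64 } R={ 13/4, 7/2, 4 } so 415/128
step 12: add Blue to get BBBBRRRBBBBB; options L={ 0, 1, 2, 3, 25/8, 51/16, 103/32, 207/64, 415/128 } R={ 13/4, 7/2, 4 } so 831/256
step 13: add Blue to get BBBBRRRBBBBBB; options L={ 0, 1, 2, 3, 25/8, 51/16, 103/32, 207/64, 415/128, 831/256 } R={ 13/4, 7/2, 4 } so 1663/512
step 14: add Red to get BBBBRRRBBBBBBR; options L={ 0, 1, 2, 3, 25/8, 51/16, 103/32, 207/64, 415/128, 831/256 } R={ 1663/512, 13/4, 7/2, 4 } so 3325/1024
step 15: add Blue to get BBBBRRRBBBBBBRB; options L={ 0, 1, 2, 3, 25/8, 51/16, 103/32, 207/64, 415/128, 831/256, 3325/1024 } R={ 1663/512, 13/4, 7/2, 4 } so 6651/2048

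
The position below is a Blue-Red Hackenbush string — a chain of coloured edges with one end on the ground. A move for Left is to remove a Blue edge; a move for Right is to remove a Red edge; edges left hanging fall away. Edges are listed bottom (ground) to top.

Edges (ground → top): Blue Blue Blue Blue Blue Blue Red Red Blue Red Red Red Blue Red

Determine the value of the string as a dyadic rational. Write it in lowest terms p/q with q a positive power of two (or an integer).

1349/256

Recurse on prefixes of the 14-edge string Blue Blue Blue Blue Blue Blue Red Red Blue Red Red Red Blue Red:
step 1: add Blue to get B; options L={ 0 } R={ ∅ } => 1
step 2: add Blue to get BB; options L={ 0 1 } R={ ∅ } => 2
step 3: add Blue to get BBB; options L={ 0 1 2 } R={ ∅ } => 3
step 4: add Blue to get BBBB; options L={ 0 1 2 3 } R={ ∅ } => 4
step 5: add Blue to get BBBBB; options L={ 0 1 2 3 4 } R={ ∅ } => 5
step 6: add Blue to get BBBBBB; options L={ 0 1 2 3 4 5 } R={ ∅ } => 6
step 7: add Red to get BBBBBBR; options L={ 0 1 2 3 4 5 } R={ 6 } => 11/2
step 8: add Red to get BBBBBBRR; options L={ 0 1 2 3 4 5 } R={ 11/2 6 } => 21/4
step 9: add Blue to get BBBBBBRRB; options L={ 0 1 2 3 4 5 21/4 } R={ 11/2 6 } => 43/8
step 10: add Red to get BBBBBBRRBR; options L={ 0 1 2 3 4 5 21/4 } R={ 43/8 11/2 6 } => 85/16
step 11: add Red to get BBBBBBRRBRR; options L={ 0 1 2 3 4 5 21/4 } R={ 85/16 43/8 11/2 6 } => 169/32
step 12: add Red to get BBBBBBRRBRRR; options L={ 0 1 2 3 4 5 21/4 } R={ 169/32 85/16 43/8 11/2 6 } => 337/64
step 13: add Blue to get BBBBBBRRBRRRB; options L={ 0 1 2 3 4 5 21/4 337/64 } R={ 169/32 85/16 43/8 11/2 6 } => 675/128
step 14: add Red to get BBBBBBRRBRRRBR; options L={ 0 1 2 3 4 5 21/4 337/64 } R={ 675/128 169/32 85/16 43/8 11/2 6 } => 1349/256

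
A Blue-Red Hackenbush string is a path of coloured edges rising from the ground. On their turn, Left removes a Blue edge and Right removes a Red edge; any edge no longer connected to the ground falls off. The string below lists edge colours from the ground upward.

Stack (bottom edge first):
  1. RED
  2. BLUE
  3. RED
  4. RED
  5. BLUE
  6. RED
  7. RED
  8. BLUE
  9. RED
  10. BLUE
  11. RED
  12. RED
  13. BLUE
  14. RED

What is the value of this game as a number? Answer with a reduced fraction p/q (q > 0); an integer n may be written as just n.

R: Left { — }, Right { 0 } ⇒ simplest -1
RB: Left { -1 }, Right { 0 } ⇒ simplest -1/2
RBR: Left { -1 }, Right { -1/2; 0 } ⇒ simplest -3/4
RBRR: Left { -1 }, Right { -3/4; -1/2; 0 } ⇒ simplest -7/8
RBRRB: Left { -1; -7/8 }, Right { -3/4; -1/2; 0 } ⇒ simplest -13/16
RBRRBR: Left { -1; -7/8 }, Right { -13/16; -3/4; -1/2; 0 } ⇒ simplest -27/32
RBRRBRR: Left { -1; -7/8 }, Right { -27/32; -13/16; -3/4; -1/2; 0 } ⇒ simplest -55/64
RBRRBRRB: Left { -1; -7/8; -55/64 }, Right { -27/32; -13/16; -3/4; -1/2; 0 } ⇒ simplest -109/128
RBRRBRRBR: Left { -1; -7/8; -55/64 }, Right { -109/128; -27/32; -13/16; -3/4; -1/2; 0 } ⇒ simplest -219/256
RBRRBRRBRB: Left { -1; -7/8; -55/64; -219/256 }, Right { -109/128; -27/32; -13/16; -3/4; -1/2; 0 } ⇒ simplest -437/512
RBRRBRRBRBR: Left { -1; -7/8; -55/64; -219/256 }, Right { -437/512; -109/128; -27/32; -13/16; -3/4; -1/2; 0 } ⇒ simplest -875/1024
RBRRBRRBRBRR: Left { -1; -7/8; -55/64; -219/256 }, Right { -875/1024; -437/512; -109/128; -27/32; -13/16; -3/4; -1/2; 0 } ⇒ simplest -1751/2048
RBRRBRRBRBRRB: Left { -1; -7/8; -55/64; -219/256; -1751/2048 }, Right { -875/1024; -437/512; -109/128; -27/32; -13/16; -3/4; -1/2; 0 } ⇒ simplest -3501/4096
RBRRBRRBRBRRBR: Left { -1; -7/8; -55/64; -219/256; -1751/2048 }, Right { -3501/4096; -875/1024; -437/512; -109/128; -27/32; -13/16; -3/4; -1/2; 0 } ⇒ simplest -7003/8192

-7003/8192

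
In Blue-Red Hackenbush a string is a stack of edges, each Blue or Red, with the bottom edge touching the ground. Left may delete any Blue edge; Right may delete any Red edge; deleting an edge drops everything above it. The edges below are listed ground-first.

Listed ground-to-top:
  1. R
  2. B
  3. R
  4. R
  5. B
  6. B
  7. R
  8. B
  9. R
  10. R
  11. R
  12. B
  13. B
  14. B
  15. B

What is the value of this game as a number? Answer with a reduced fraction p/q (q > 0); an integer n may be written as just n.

-13025/16384

g_1 [R]  L=[—]  R=[0]  => -1
g_2 [RB]  L=[-1]  R=[0]  => -1/2
g_3 [RBR]  L=[-1]  R=[-1/2,0]  => -3/4
g_4 [RBRR]  L=[-1]  R=[-3/4,-1/2,0]  => -7/8
g_5 [RBRRB]  L=[-1,-7/8]  R=[-3/4,-1/2,0]  => -13/16
g_6 [RBRRBB]  L=[-1,-7/8,-13/16]  R=[-3/4,-1/2,0]  => -25/32
g_7 [RBRRBBR]  L=[-1,-7/8,-13/16]  R=[-25/32,-3/4,-1/2,0]  => -51/64
g_8 [RBRRBBRB]  L=[-1,-7/8,-13/16,-51/64]  R=[-25/32,-3/4,-1/2,0]  => -101/128
g_9 [RBRRBBRBR]  L=[-1,-7/8,-13/16,-51/64]  R=[-101/128,-25/32,-3/4,-1/2,0]  => -203/256
g_10 [RBRRBBRBRR]  L=[-1,-7/8,-13/16,-51/64]  R=[-203/256,-101/128,-25/32,-3/4,-1/2,0]  => -407/512
g_11 [RBRRBBRBRRR]  L=[-1,-7/8,-13/16,-51/64]  R=[-407/512,-203/256,-101/128,-25/32,-3/4,-1/2,0]  => -815/1024
g_12 [RBRRBBRBRRRB]  L=[-1,-7/8,-13/16,-51/64,-815/1024]  R=[-407/512,-203/256,-101/128,-25/32,-3/4,-1/2,0]  => -1629/2048
g_13 [RBRRBBRBRRRBB]  L=[-1,-7/8,-13/16,-51/64,-815/1024,-1629/2048]  R=[-407/512,-203/256,-101/128,-25/32,-3/4,-1/2,0]  => -3257/4096
g_14 [RBRRBBRBRRRBBB]  L=[-1,-7/8,-13/16,-51/64,-815/1024,-1629/2048,-3257/4096]  R=[-407/512,-203/256,-101/128,-25/32,-3/4,-1/2,0]  => -6513/8192
g_15 [RBRRBBRBRRRBBBB]  L=[-1,-7/8,-13/16,-51/64,-815/1024,-1629/2048,-3257/4096,-6513/8192]  R=[-407/512,-203/256,-101/128,-25/32,-3/4,-1/2,0]  => -13025/16384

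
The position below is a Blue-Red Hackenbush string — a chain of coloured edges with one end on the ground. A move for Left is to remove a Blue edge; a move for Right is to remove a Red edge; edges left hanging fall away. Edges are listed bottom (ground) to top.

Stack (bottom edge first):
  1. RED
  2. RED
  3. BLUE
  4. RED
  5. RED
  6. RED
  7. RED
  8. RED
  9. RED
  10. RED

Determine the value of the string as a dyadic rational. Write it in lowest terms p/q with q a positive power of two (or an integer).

Build val(s[:k]) for k = 1..10, string s = RED RED BLUE RED RED RED RED RED RED RED.
1 of 10 · R · max L −∞ · min R 0 — -1
2 of 10 · RR · max L −∞ · min R -1 — -2
3 of 10 · RRB · max L -2 · min R -1 — -3/2
4 of 10 · RRBR · max L -2 · min R -3/2 — -7/4
5 of 10 · RRBRR · max L -2 · min R -7/4 — -15/8
6 of 10 · RRBRRR · max L -2 · min R -15/8 — -31/16
7 of 10 · RRBRRRR · max L -2 · min R -31/16 — -63/32
8 of 10 · RRBRRRRR · max L -2 · min R -63/32 — -127/64
9 of 10 · RRBRRRRRR · max L -2 · min R -127/64 — -255/128
10 of 10 · RRBRRRRRRR · max L -2 · min R -255/128 — -511/256

-511/256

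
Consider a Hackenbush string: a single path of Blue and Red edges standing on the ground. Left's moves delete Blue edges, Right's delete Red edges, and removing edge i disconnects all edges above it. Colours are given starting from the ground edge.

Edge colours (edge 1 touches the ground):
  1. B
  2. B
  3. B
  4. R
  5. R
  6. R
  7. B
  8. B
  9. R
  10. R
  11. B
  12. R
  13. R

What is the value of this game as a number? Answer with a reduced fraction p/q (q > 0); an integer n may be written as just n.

step 1: add B to get B; options L={ 0 } R={ (no moves) } so 1
step 2: add B to get BB; options L={ 0,1 } R={ (no moves) } so 2
step 3: add B to get BBB; options L={ 0,1,2 } R={ (no moves) } so 3
step 4: add R to get BBBR; options L={ 0,1,2 } R={ 3 } so 5/2
step 5: add R to get BBBRR; options L={ 0,1,2 } R={ 5/2,3 } so 9/4
step 6: add R to get BBBRRR; options L={ 0,1,2 } R={ 9/4,5/2,3 } so 17/8
step 7: add B to get BBBRRRB; options L={ 0,1,2,17/8 } R={ 9/4,5/2,3 } so 35/16
step 8: add B to get BBBRRRBB; options L={ 0,1,2,17/8,35/16 } R={ 9/4,5/2,3 } so 71/32
step 9: add R to get BBBRRRBBR; options L={ 0,1,2,17/8,35/16 } R={ 71/32,9/4,5/2,3 } so 141/64
step 10: add R to get BBBRRRBBRR; options L={ 0,1,2,17/8,35/16 } R={ 141/64,71/32,9/4,5/2,3 } so 281/128
step 11: add B to get BBBRRRBBRRB; options L={ 0,1,2,17/8,35/16,281/128 } R={ 141/64,71/32,9/4,5/2,3 } so 563/256
step 12: add R to get BBBRRRBBRRBR; options L={ 0,1,2,17/8,35/16,281/128 } R={ 563/256,141/64,71/32,9/4,5/2,3 } so 1125/512
step 13: add R to get BBBRRRBBRRBRR; options L={ 0,1,2,17/8,35/16,281/128 } R={ 1125/512,563/256,141/64,71/32,9/4,5/2,3 } so 2249/1024

2249/1024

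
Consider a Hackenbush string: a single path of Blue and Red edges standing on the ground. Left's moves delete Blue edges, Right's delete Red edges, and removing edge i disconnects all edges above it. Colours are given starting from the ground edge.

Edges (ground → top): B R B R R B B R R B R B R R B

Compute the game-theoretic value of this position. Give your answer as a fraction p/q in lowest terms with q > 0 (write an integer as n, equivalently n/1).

9811/16384

edge 1 of 15 (B): { 0 | — } gives 1
edge 2 of 15 (R): { 0 | 1 } gives 1/2
edge 3 of 15 (B): { 0, 1/2 | 1 } gives 3/4
edge 4 of 15 (R): { 0, 1/2 | 3/4, 1 } gives 5/8
edge 5 of 15 (R): { 0, 1/2 | 5/8, 3/4, 1 } gives 9/16
edge 6 of 15 (B): { 0, 1/2, 9/16 | 5/8, 3/4, 1 } gives 19/32
edge 7 of 15 (B): { 0, 1/2, 9/16, 19/32 | 5/8, 3/4, 1 } gives 39/64
edge 8 of 15 (R): { 0, 1/2, 9/16, 19/32 | 39/64, 5/8, 3/4, 1 } gives 77/128
edge 9 of 15 (R): { 0, 1/2, 9/16, 19/32 | 77/128, 39/64, 5/8, 3/4, 1 } gives 153/256
edge 10 of 15 (B): { 0, 1/2, 9/16, 19/32, 153/256 | 77/128, 39/64, 5/8, 3/4, 1 } gives 307/512
edge 11 of 15 (R): { 0, 1/2, 9/16, 19/32, 153/256 | 307/512, 77/128, 39/64, 5/8, 3/4, 1 } gives 613/1024
edge 12 of 15 (B): { 0, 1/2, 9/16, 19/32, 153/256, 613/1024 | 307/512, 77/128, 39/64, 5/8, 3/4, 1 } gives 1227/2048
edge 13 of 15 (R): { 0, 1/2, 9/16, 19/32, 153/256, 613/1024 | 1227/2048, 307/512, 77/128, 39/64, 5/8, 3/4, 1 } gives 2453/4096
edge 14 of 15 (R): { 0, 1/2, 9/16, 19/32, 153/256, 613/1024 | 2453/4096, 1227/2048, 307/512, 77/128, 39/64, 5/8, 3/4, 1 } gives 4905/8192
edge 15 of 15 (B): { 0, 1/2, 9/16, 19/32, 153/256, 613/1024, 4905/8192 | 2453/4096, 1227/2048, 307/512, 77/128, 39/64, 5/8, 3/4, 1 } gives 9811/16384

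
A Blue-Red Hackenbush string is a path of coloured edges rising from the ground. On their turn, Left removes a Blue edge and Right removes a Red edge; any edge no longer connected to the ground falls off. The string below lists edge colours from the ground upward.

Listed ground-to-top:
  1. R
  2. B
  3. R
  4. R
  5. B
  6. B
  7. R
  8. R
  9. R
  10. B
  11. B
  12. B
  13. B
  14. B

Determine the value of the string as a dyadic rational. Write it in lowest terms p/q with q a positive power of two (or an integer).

-6593/8192

Prefix values for R B R R B B R R R B B B B B via {L|R} + simplicity:
1 of 14 · R · max L −∞ · min R 0 gives -1
2 of 14 · RB · max L -1 · min R 0 gives -1/2
3 of 14 · RBR · max L -1 · min R -1/2 gives -3/4
4 of 14 · RBRR · max L -1 · min R -3/4 gives -7/8
5 of 14 · RBRRB · max L -7/8 · min R -3/4 gives -13/16
6 of 14 · RBRRBB · max L -13/16 · min R -3/4 gives -25/32
7 of 14 · RBRRBBR · max L -13/16 · min R -25/32 gives -51/64
8 of 14 · RBRRBBRR · max L -13/16 · min R -51/64 gives -103/128
9 of 14 · RBRRBBRRR · max L -13/16 · min R -103/128 gives -207/256
10 of 14 · RBRRBBRRRB · max L -207/256 · min R -103/128 gives -413/512
11 of 14 · RBRRBBRRRBB · max L -413/512 · min R -103/128 gives -825/1024
12 of 14 · RBRRBBRRRBBB · max L -825/1024 · min R -103/128 gives -1649/2048
13 of 14 · RBRRBBRRRBBBB · max L -1649/2048 · min R -103/128 gives -3297/4096
14 of 14 · RBRRBBRRRBBBBB · max L -3297/4096 · min R -103/128 gives -6593/8192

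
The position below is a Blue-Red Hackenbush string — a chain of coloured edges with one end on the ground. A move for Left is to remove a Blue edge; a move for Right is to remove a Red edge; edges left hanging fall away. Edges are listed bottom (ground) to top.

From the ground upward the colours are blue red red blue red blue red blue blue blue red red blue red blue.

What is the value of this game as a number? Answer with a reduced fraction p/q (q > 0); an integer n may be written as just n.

Recurse on prefixes of the 15-edge string blue red red blue red blue red blue blue blue red red blue red blue:
step 1: add blue to get b; options L={ 0 } R={ ∅ } = 1
step 2: add red to get br; options L={ 0 } R={ 1 } = 1/2
step 3: add red to get brr; options L={ 0 } R={ 1/2; 1 } = 1/4
step 4: add blue to get brrb; options L={ 0; 1/4 } R={ 1/2; 1 } = 3/8
step 5: add red to get brrbr; options L={ 0; 1/4 } R={ 3/8; 1/2; 1 } = 5/16
step 6: add blue to get brrbrb; options L={ 0; 1/4; 5/16 } R={ 3/8; 1/2; 1 } = 11/32
step 7: add red to get brrbrbr; options L={ 0; 1/4; 5/16 } R={ 11/32; 3/8; 1/2; 1 } = 21/64
step 8: add blue to get brrbrbrb; options L={ 0; 1/4; 5/16; 21/64 } R={ 11/32; 3/8; 1/2; 1 } = 43/128
step 9: add blue to get brrbrbrbb; options L={ 0; 1/4; 5/16; 21/64; 43/128 } R={ 11/32; 3/8; 1/2; 1 } = 87/256
step 10: add blue to get brrbrbrbbb; options L={ 0; 1/4; 5/16; 21/64; 43/128; 87/256 } R={ 11/32; 3/8; 1/2; 1 } = 175/512
step 11: add red to get brrbrbrbbbr; options L={ 0; 1/4; 5/16; 21/64; 43/128; 87/256 } R={ 175/512; 11/32; 3/8; 1/2; 1 } = 349/1024
step 12: add red to get brrbrbrbbbrr; options L={ 0; 1/4; 5/16; 21/64; 43/128; 87/256 } R={ 349/1024; 175/512; 11/32; 3/8; 1/2; 1 } = 697/2048
step 13: add blue to get brrbrbrbbbrrb; options L={ 0; 1/4; 5/16; 21/64; 43/128; 87/256; 697/2048 } R={ 349/1024; 175/512; 11/32; 3/8; 1/2; 1 } = 1395/4096
step 14: add red to get brrbrbrbbbrrbr; options L={ 0; 1/4; 5/16; 21/64; 43/128; 87/256; 697/2048 } R={ 1395/4096; 349/1024; 175/512; 11/32; 3/8; 1/2; 1 } = 2789/8192
step 15: add blue to get brrbrbrbbbrrbrb; options L={ 0; 1/4; 5/16; 21/64; 43/128; 87/256; 697/2048; 2789/8192 } R={ 1395/4096; 349/1024; 175/512; 11/32; 3/8; 1/2; 1 } = 5579/16384

5579/16384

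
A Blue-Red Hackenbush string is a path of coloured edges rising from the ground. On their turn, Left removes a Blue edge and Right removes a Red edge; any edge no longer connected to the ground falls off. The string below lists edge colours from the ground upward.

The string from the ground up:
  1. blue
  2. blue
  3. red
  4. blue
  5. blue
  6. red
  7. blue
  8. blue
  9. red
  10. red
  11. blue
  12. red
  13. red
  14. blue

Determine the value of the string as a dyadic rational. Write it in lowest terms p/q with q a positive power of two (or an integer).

Prefix values for blue blue red blue blue red blue blue red red blue red red blue via {L|R} + simplicity:
g_1 [b]  L=[0]  R=[·]  -> 1
g_2 [bb]  L=[0,1]  R=[·]  -> 2
g_3 [bbr]  L=[0,1]  R=[2]  -> 3/2
g_4 [bbrb]  L=[0,1,3/2]  R=[2]  -> 7/4
g_5 [bbrbb]  L=[0,1,3/2,7/4]  R=[2]  -> 15/8
g_6 [bbrbbr]  L=[0,1,3/2,7/4]  R=[15/8,2]  -> 29/16
g_7 [bbrbbrb]  L=[0,1,3/2,7/4,29/16]  R=[15/8,2]  -> 59/32
g_8 [bbrbbrbb]  L=[0,1,3/2,7/4,29/16,59/32]  R=[15/8,2]  -> 119/64
g_9 [bbrbbrbbr]  L=[0,1,3/2,7/4,29/16,59/32]  R=[119/64,15/8,2]  -> 237/128
g_10 [bbrbbrbbrr]  L=[0,1,3/2,7/4,29/16,59/32]  R=[237/128,119/64,15/8,2]  -> 473/256
g_11 [bbrbbrbbrrb]  L=[0,1,3/2,7/4,29/16,59/32,473/256]  R=[237/128,119/64,15/8,2]  -> 947/512
g_12 [bbrbbrbbrrbr]  L=[0,1,3/2,7/4,29/16,59/32,473/256]  R=[947/512,237/128,119/64,15/8,2]  -> 1893/1024
g_13 [bbrbbrbbrrbrr]  L=[0,1,3/2,7/4,29/16,59/32,473/256]  R=[1893/1024,947/512,237/128,119/64,15/8,2]  -> 3785/2048
g_14 [bbrbbrbbrrbrrb]  L=[0,1,3/2,7/4,29/16,59/32,473/256,3785/2048]  R=[1893/1024,947/512,237/128,119/64,15/8,2]  -> 7571/4096

7571/4096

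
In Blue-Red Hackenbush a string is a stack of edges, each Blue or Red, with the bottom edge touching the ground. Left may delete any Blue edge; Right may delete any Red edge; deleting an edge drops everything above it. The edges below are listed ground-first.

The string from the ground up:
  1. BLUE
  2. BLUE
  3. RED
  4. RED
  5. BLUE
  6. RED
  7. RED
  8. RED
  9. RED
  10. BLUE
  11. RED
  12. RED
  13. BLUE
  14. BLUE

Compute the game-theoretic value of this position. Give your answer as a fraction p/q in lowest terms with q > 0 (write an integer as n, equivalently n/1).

5159/4096

Build val(s[:k]) for k = 1..14, string s = BLUE BLUE RED RED BLUE RED RED RED RED BLUE RED RED BLUE BLUE.
B: Left { 0 }, Right { none } so simplest 1
BB: Left { 0,1 }, Right { none } so simplest 2
BBR: Left { 0,1 }, Right { 2 } so simplest 3/2
BBRR: Left { 0,1 }, Right { 3/2,2 } so simplest 5/4
BBRRB: Left { 0,1,5/4 }, Right { 3/2,2 } so simplest 11/8
BBRRBR: Left { 0,1,5/4 }, Right { 11/8,3/2,2 } so simplest 21/16
BBRRBRR: Left { 0,1,5/4 }, Right { 21/16,11/8,3/2,2 } so simplest 41/32
BBRRBRRR: Left { 0,1,5/4 }, Right { 41/32,21/16,11/8,3/2,2 } so simplest 81/64
BBRRBRRRR: Left { 0,1,5/4 }, Right { 81/64,41/32,21/16,11/8,3/2,2 } so simplest 161/128
BBRRBRRRRB: Left { 0,1,5/4,161/128 }, Right { 81/64,41/32,21/16,11/8,3/2,2 } so simplest 323/256
BBRRBRRRRBR: Left { 0,1,5/4,161/128 }, Right { 323/256,81/64,41/32,21/16,11/8,3/2,2 } so simplest 645/512
BBRRBRRRRBRR: Left { 0,1,5/4,161/128 }, Right { 645/512,323/256,81/64,41/32,21/16,11/8,3/2,2 } so simplest 1289/1024
BBRRBRRRRBRRB: Left { 0,1,5/4,161/128,1289/1024 }, Right { 645/512,323/256,81/64,41/32,21/16,11/8,3/2,2 } so simplest 2579/2048
BBRRBRRRRBRRBB: Left { 0,1,5/4,161/128,1289/1024,2579/2048 }, Right { 645/512,323/256,81/64,41/32,21/16,11/8,3/2,2 } so simplest 5159/4096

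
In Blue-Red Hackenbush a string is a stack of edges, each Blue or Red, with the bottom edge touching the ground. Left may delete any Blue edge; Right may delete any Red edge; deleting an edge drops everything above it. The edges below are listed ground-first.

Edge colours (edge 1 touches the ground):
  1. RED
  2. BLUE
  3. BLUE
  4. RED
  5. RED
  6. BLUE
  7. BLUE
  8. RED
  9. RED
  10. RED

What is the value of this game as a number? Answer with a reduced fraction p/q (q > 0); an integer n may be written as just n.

-207/512

1 of 10 · R · max L −∞ · min R 0 → -1
2 of 10 · RB · max L -1 · min R 0 → -1/2
3 of 10 · RBB · max L -1/2 · min R 0 → -1/4
4 of 10 · RBBR · max L -1/2 · min R -1/4 → -3/8
5 of 10 · RBBRR · max L -1/2 · min R -3/8 → -7/16
6 of 10 · RBBRRB · max L -7/16 · min R -3/8 → -13/32
7 of 10 · RBBRRBB · max L -13/32 · min R -3/8 → -25/64
8 of 10 · RBBRRBBR · max L -13/32 · min R -25/64 → -51/128
9 of 10 · RBBRRBBRR · max L -13/32 · min R -51/128 → -103/256
10 of 10 · RBBRRBBRRR · max L -13/32 · min R -103/256 → -207/512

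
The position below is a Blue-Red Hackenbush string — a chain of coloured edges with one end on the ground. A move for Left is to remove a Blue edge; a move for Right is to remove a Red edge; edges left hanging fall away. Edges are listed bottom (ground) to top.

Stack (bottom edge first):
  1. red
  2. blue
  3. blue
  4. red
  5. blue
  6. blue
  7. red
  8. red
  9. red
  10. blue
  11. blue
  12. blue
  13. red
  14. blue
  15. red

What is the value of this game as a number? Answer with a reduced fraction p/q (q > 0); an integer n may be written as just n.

Build v(s[:k]) for k = 1..15, string s = red blue blue red blue blue red red red blue blue blue red blue red.
r: Left { (no moves) }, Right { 0 } ⇒ simplest -1
rb: Left { -1 }, Right { 0 } ⇒ simplest -1/2
rbb: Left { -1 -1/2 }, Right { 0 } ⇒ simplest -1/4
rbbr: Left { -1 -1/2 }, Right { -1/4 0 } ⇒ simplest -3/8
rbbrb: Left { -1 -1/2 -3/8 }, Right { -1/4 0 } ⇒ simplest -5/16
rbbrbb: Left { -1 -1/2 -3/8 -5/16 }, Right { -1/4 0 } ⇒ simplest -9/32
rbbrbbr: Left { -1 -1/2 -3/8 -5/16 }, Right { -9/32 -1/4 0 } ⇒ simplest -19/64
rbbrbbrr: Left { -1 -1/2 -3/8 -5/16 }, Right { -19/64 -9/32 -1/4 0 } ⇒ simplest -39/128
rbbrbbrrr: Left { -1 -1/2 -3/8 -5/16 }, Right { -39/128 -19/64 -9/32 -1/4 0 } ⇒ simplest -79/256
rbbrbbrrrb: Left { -1 -1/2 -3/8 -5/16 -79/256 }, Right { -39/128 -19/64 -9/32 -1/4 0 } ⇒ simplest -157/512
rbbrbbrrrbb: Left { -1 -1/2 -3/8 -5/16 -79/256 -157/512 }, Right { -39/128 -19/64 -9/32 -1/4 0 } ⇒ simplest -313/1024
rbbrbbrrrbbb: Left { -1 -1/2 -3/8 -5/16 -79/256 -157/512 -313/1024 }, Right { -39/128 -19/64 -9/32 -1/4 0 } ⇒ simplest -625/2048
rbbrbbrrrbbbr: Left { -1 -1/2 -3/8 -5/16 -79/256 -157/512 -313/1024 }, Right { -625/2048 -39/128 -19/64 -9/32 -1/4 0 } ⇒ simplest -1251/4096
rbbrbbrrrbbbrb: Left { -1 -1/2 -3/8 -5/16 -79/256 -157/512 -313/1024 -1251/4096 }, Right { -625/2048 -39/128 -19/64 -9/32 -1/4 0 } ⇒ simplest -2501/8192
rbbrbbrrrbbbrbr: Left { -1 -1/2 -3/8 -5/16 -79/256 -157/512 -313/1024 -1251/4096 }, Right { -2501/8192 -625/2048 -39/128 -19/64 -9/32 -1/4 0 } ⇒ simplest -5003/16384

-5003/16384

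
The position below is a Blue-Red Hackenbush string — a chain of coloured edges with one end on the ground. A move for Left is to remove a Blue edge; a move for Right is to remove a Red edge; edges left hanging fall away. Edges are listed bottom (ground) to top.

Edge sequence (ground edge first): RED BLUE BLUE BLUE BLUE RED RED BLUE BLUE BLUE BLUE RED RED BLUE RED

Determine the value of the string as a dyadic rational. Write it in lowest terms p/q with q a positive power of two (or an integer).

-1563/16384

val_1 [R]  L=[]  R=[0]  -> -1
val_2 [RB]  L=[-1]  R=[0]  -> -1/2
val_3 [RBB]  L=[-1, -1/2]  R=[0]  -> -1/4
val_4 [RBBB]  L=[-1, -1/2, -1/4]  R=[0]  -> -1/8
val_5 [RBBBB]  L=[-1, -1/2, -1/4, -1/8]  R=[0]  -> -1/16
val_6 [RBBBBR]  L=[-1, -1/2, -1/4, -1/8]  R=[-1/16, 0]  -> -3/32
val_7 [RBBBBRR]  L=[-1, -1/2, -1/4, -1/8]  R=[-3/32, -1/16, 0]  -> -7/64
val_8 [RBBBBRRB]  L=[-1, -1/2, -1/4, -1/8, -7/64]  R=[-3/32, -1/16, 0]  -> -13/128
val_9 [RBBBBRRBB]  L=[-1, -1/2, -1/4, -1/8, -7/64, -13/128]  R=[-3/32, -1/16, 0]  -> -25/256
val_10 [RBBBBRRBBB]  L=[-1, -1/2, -1/4, -1/8, -7/64, -13/128, -25/256]  R=[-3/32, -1/16, 0]  -> -49/512
val_11 [RBBBBRRBBBB]  L=[-1, -1/2, -1/4, -1/8, -7/64, -13/128, -25/256, -49/512]  R=[-3/32, -1/16, 0]  -> -97/1024
val_12 [RBBBBRRBBBBR]  L=[-1, -1/2, -1/4, -1/8, -7/64, -13/128, -25/256, -49/512]  R=[-97/1024, -3/32, -1/16, 0]  -> -195/2048
val_13 [RBBBBRRBBBBRR]  L=[-1, -1/2, -1/4, -1/8, -7/64, -13/128, -25/256, -49/512]  R=[-195/2048, -97/1024, -3/32, -1/16, 0]  -> -391/4096
val_14 [RBBBBRRBBBBRRB]  L=[-1, -1/2, -1/4, -1/8, -7/64, -13/128, -25/256, -49/512, -391/4096]  R=[-195/2048, -97/1024, -3/32, -1/16, 0]  -> -781/8192
val_15 [RBBBBRRBBBBRRBR]  L=[-1, -1/2, -1/4, -1/8, -7/64, -13/128, -25/256, -49/512, -391/4096]  R=[-781/8192, -195/2048, -97/1024, -3/32, -1/16, 0]  -> -1563/16384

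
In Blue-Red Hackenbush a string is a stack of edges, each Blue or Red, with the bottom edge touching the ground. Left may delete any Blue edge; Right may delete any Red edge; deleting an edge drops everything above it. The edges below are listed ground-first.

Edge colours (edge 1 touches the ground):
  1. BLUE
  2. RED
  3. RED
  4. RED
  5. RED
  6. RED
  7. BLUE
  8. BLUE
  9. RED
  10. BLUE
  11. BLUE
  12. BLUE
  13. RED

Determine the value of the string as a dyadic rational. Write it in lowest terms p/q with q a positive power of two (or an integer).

221/4096

Recurse on prefixes of the 13-edge string BLUE RED RED RED RED RED BLUE BLUE RED BLUE BLUE BLUE RED:
B: Left { 0 }, Right { — } gives simplest 1
BR: Left { 0 }, Right { 1 } gives simplest 1/2
BRR: Left { 0 }, Right { 1/2, 1 } gives simplest 1/4
BRRR: Left { 0 }, Right { 1/4, 1/2, 1 } gives simplest 1/8
BRRRR: Left { 0 }, Right { 1/8, 1/4, 1/2, 1 } gives simplest 1/16
BRRRRR: Left { 0 }, Right { 1/16, 1/8, 1/4, 1/2, 1 } gives simplest 1/32
BRRRRRB: Left { 0, 1/32 }, Right { 1/16, 1/8, 1/4, 1/2, 1 } gives simplest 3/64
BRRRRRBB: Left { 0, 1/32, 3/64 }, Right { 1/16, 1/8, 1/4, 1/2, 1 } gives simplest 7/128
BRRRRRBBR: Left { 0, 1/32, 3/64 }, Right { 7/128, 1/16, 1/8, 1/4, 1/2, 1 } gives simplest 13/256
BRRRRRBBRB: Left { 0, 1/32, 3/64, 13/256 }, Right { 7/128, 1/16, 1/8, 1/4, 1/2, 1 } gives simplest 27/512
BRRRRRBBRBB: Left { 0, 1/32, 3/64, 13/256, 27/512 }, Right { 7/128, 1/16, 1/8, 1/4, 1/2, 1 } gives simplest 55/1024
BRRRRRBBRBBB: Left { 0, 1/32, 3/64, 13/256, 27/512, 55/1024 }, Right { 7/128, 1/16, 1/8, 1/4, 1/2, 1 } gives simplest 111/2048
BRRRRRBBRBBBR: Left { 0, 1/32, 3/64, 13/256, 27/512, 55/1024 }, Right { 111/2048, 7/128, 1/16, 1/8, 1/4, 1/2, 1 } gives simplest 221/4096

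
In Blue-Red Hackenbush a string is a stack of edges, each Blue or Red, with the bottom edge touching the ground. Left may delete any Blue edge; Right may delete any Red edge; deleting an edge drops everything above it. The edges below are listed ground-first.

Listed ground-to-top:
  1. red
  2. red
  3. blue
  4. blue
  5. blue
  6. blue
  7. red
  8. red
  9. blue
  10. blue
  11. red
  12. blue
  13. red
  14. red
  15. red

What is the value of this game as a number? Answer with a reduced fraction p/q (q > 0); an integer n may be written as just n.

-9007/8192

step 1: add red to get r; options L={ — } R={ 0 } -> -1
step 2: add red to get rr; options L={ — } R={ -1; 0 } -> -2
step 3: add blue to get rrb; options L={ -2 } R={ -1; 0 } -> -3/2
step 4: add blue to get rrbb; options L={ -2; -3/2 } R={ -1; 0 } -> -5/4
step 5: add blue to get rrbbb; options L={ -2; -3/2; -5/4 } R={ -1; 0 } -> -9/8
step 6: add blue to get rrbbbb; options L={ -2; -3/2; -5/4; -9/8 } R={ -1; 0 } -> -17/16
step 7: add red to get rrbbbbr; options L={ -2; -3/2; -5/4; -9/8 } R={ -17/16; -1; 0 } -> -35/32
step 8: add red to get rrbbbbrr; options L={ -2; -3/2; -5/4; -9/8 } R={ -35/32; -17/16; -1; 0 } -> -71/64
step 9: add blue to get rrbbbbrrb; options L={ -2; -3/2; -5/4; -9/8; -71/64 } R={ -35/32; -17/16; -1; 0 } -> -141/128
step 10: add blue to get rrbbbbrrbb; options L={ -2; -3/2; -5/4; -9/8; -71/64; -141/128 } R={ -35/32; -17/16; -1; 0 } -> -281/256
step 11: add red to get rrbbbbrrbbr; options L={ -2; -3/2; -5/4; -9/8; -71/64; -141/128 } R={ -281/256; -35/32; -17/16; -1; 0 } -> -563/512
step 12: add blue to get rrbbbbrrbbrb; options L={ -2; -3/2; -5/4; -9/8; -71/64; -141/128; -563/512 } R={ -281/256; -35/32; -17/16; -1; 0 } -> -1125/1024
step 13: add red to get rrbbbbrrbbrbr; options L={ -2; -3/2; -5/4; -9/8; -71/64; -141/128; -563/512 } R={ -1125/1024; -281/256; -35/32; -17/16; -1; 0 } -> -2251/2048
step 14: add red to get rrbbbbrrbbrbrr; options L={ -2; -3/2; -5/4; -9/8; -71/64; -141/128; -563/512 } R={ -2251/2048; -1125/1024; -281/256; -35/32; -17/16; -1; 0 } -> -4503/4096
step 15: add red to get rrbbbbrrbbrbrrr; options L={ -2; -3/2; -5/4; -9/8; -71/64; -141/128; -563/512 } R={ -4503/4096; -2251/2048; -1125/1024; -281/256; -35/32; -17/16; -1; 0 } -> -9007/8192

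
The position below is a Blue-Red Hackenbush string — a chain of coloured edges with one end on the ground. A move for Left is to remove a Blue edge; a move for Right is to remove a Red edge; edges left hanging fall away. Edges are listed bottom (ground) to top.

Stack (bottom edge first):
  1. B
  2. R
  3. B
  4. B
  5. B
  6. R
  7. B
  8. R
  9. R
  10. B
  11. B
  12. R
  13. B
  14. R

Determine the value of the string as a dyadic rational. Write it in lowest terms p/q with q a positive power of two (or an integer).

7477/8192

g_1 [B]  L=[0]  R=[·]  — 1
g_2 [BR]  L=[0]  R=[1]  — 1/2
g_3 [BRB]  L=[0; 1/2]  R=[1]  — 3/4
g_4 [BRBB]  L=[0; 1/2; 3/4]  R=[1]  — 7/8
g_5 [BRBBB]  L=[0; 1/2; 3/4; 7/8]  R=[1]  — 15/16
g_6 [BRBBBR]  L=[0; 1/2; 3/4; 7/8]  R=[15/16; 1]  — 29/32
g_7 [BRBBBRB]  L=[0; 1/2; 3/4; 7/8; 29/32]  R=[15/16; 1]  — 59/64
g_8 [BRBBBRBR]  L=[0; 1/2; 3/4; 7/8; 29/32]  R=[59/64; 15/16; 1]  — 117/128
g_9 [BRBBBRBRR]  L=[0; 1/2; 3/4; 7/8; 29/32]  R=[117/128; 59/64; 15/16; 1]  — 233/256
g_10 [BRBBBRBRRB]  L=[0; 1/2; 3/4; 7/8; 29/32; 233/256]  R=[117/128; 59/64; 15/16; 1]  — 467/512
g_11 [BRBBBRBRRBB]  L=[0; 1/2; 3/4; 7/8; 29/32; 233/256; 467/512]  R=[117/128; 59/64; 15/16; 1]  — 935/1024
g_12 [BRBBBRBRRBBR]  L=[0; 1/2; 3/4; 7/8; 29/32; 233/256; 467/512]  R=[935/1024; 117/128; 59/64; 15/16; 1]  — 1869/2048
g_13 [BRBBBRBRRBBRB]  L=[0; 1/2; 3/4; 7/8; 29/32; 233/256; 467/512; 1869/2048]  R=[935/1024; 117/128; 59/64; 15/16; 1]  — 3739/4096
g_14 [BRBBBRBRRBBRBR]  L=[0; 1/2; 3/4; 7/8; 29/32; 233/256; 467/512; 1869/2048]  R=[3739/4096; 935/1024; 117/128; 59/64; 15/16; 1]  — 7477/8192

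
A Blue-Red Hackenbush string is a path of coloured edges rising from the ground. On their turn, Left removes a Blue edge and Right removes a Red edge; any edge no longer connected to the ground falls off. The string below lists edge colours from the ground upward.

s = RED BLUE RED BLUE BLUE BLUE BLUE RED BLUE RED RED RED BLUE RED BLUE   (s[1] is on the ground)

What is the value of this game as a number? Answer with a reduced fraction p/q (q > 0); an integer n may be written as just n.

Recurse on prefixes of the 15-edge string RED BLUE RED BLUE BLUE BLUE BLUE RED BLUE RED RED RED BLUE RED BLUE:
1 of 15 · R · max L −∞ · min R 0 => -1
2 of 15 · RB · max L -1 · min R 0 => -1/2
3 of 15 · RBR · max L -1 · min R -1/2 => -3/4
4 of 15 · RBRB · max L -3/4 · min R -1/2 => -5/8
5 of 15 · RBRBB · max L -5/8 · min R -1/2 => -9/16
6 of 15 · RBRBBB · max L -9/16 · min R -1/2 => -17/32
7 of 15 · RBRBBBB · max L -17/32 · min R -1/2 => -33/64
8 of 15 · RBRBBBBR · max L -17/32 · min R -33/64 => -67/128
9 of 15 · RBRBBBBRB · max L -67/128 · min R -33/64 => -133/256
10 of 15 · RBRBBBBRBR · max L -67/128 · min R -133/256 => -267/512
11 of 15 · RBRBBBBRBRR · max L -67/128 · min R -267/512 => -535/1024
12 of 15 · RBRBBBBRBRRR · max L -67/128 · min R -535/1024 => -1071/2048
13 of 15 · RBRBBBBRBRRRB · max L -1071/2048 · min R -535/1024 => -2141/4096
14 of 15 · RBRBBBBRBRRRBR · max L -1071/2048 · min R -2141/4096 => -4283/8192
15 of 15 · RBRBBBBRBRRRBRB · max L -4283/8192 · min R -2141/4096 => -8565/16384

-8565/16384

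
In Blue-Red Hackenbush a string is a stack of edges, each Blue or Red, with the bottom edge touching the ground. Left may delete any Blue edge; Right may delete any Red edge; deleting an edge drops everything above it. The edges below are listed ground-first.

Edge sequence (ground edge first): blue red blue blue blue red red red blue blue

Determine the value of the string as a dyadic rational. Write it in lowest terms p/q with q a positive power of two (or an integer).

edge 1 of 10 (blue): { 0 | ∅ } — 1
edge 2 of 10 (red): { 0 | 1 } — 1/2
edge 3 of 10 (blue): { 0, 1/2 | 1 } — 3/4
edge 4 of 10 (blue): { 0, 1/2, 3/4 | 1 } — 7/8
edge 5 of 10 (blue): { 0, 1/2, 3/4, 7/8 | 1 } — 15/16
edge 6 of 10 (red): { 0, 1/2, 3/4, 7/8 | 15/16, 1 } — 29/32
edge 7 of 10 (red): { 0, 1/2, 3/4, 7/8 | 29/32, 15/16, 1 } — 57/64
edge 8 of 10 (red): { 0, 1/2, 3/4, 7/8 | 57/64, 29/32, 15/16, 1 } — 113/128
edge 9 of 10 (blue): { 0, 1/2, 3/4, 7/8, 113/128 | 57/64, 29/32, 15/16, 1 } — 227/256
edge 10 of 10 (blue): { 0, 1/2, 3/4, 7/8, 113/128, 227/256 | 57/64, 29/32, 15/16, 1 } — 455/512

455/512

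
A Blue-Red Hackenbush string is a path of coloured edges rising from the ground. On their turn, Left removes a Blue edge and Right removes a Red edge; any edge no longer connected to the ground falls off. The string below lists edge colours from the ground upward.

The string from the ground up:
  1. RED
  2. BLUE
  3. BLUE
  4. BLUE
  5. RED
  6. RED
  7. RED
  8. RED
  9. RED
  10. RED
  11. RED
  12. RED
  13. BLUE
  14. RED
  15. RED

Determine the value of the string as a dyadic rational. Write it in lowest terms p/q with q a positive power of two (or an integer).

-4087/16384

Build val(s[:k]) for k = 1..15, string s = RED BLUE BLUE BLUE RED RED RED RED RED RED RED RED BLUE RED RED.
val_1 [R]  L=[—]  R=[0]  => -1
val_2 [RB]  L=[-1]  R=[0]  => -1/2
val_3 [RBB]  L=[-1; -1/2]  R=[0]  => -1/4
val_4 [RBBB]  L=[-1; -1/2; -1/4]  R=[0]  => -1/8
val_5 [RBBBR]  L=[-1; -1/2; -1/4]  R=[-1/8; 0]  => -3/16
val_6 [RBBBRR]  L=[-1; -1/2; -1/4]  R=[-3/16; -1/8; 0]  => -7/32
val_7 [RBBBRRR]  L=[-1; -1/2; -1/4]  R=[-7/32; -3/16; -1/8; 0]  => -15/64
val_8 [RBBBRRRR]  L=[-1; -1/2; -1/4]  R=[-15/64; -7/32; -3/16; -1/8; 0]  => -31/128
val_9 [RBBBRRRRR]  L=[-1; -1/2; -1/4]  R=[-31/128; -15/64; -7/32; -3/16; -1/8; 0]  => -63/256
val_10 [RBBBRRRRRR]  L=[-1; -1/2; -1/4]  R=[-63/256; -31/128; -15/64; -7/32; -3/16; -1/8; 0]  => -127/512
val_11 [RBBBRRRRRRR]  L=[-1; -1/2; -1/4]  R=[-127/512; -63/256; -31/128; -15/64; -7/32; -3/16; -1/8; 0]  => -255/1024
val_12 [RBBBRRRRRRRR]  L=[-1; -1/2; -1/4]  R=[-255/1024; -127/512; -63/256; -31/128; -15/64; -7/32; -3/16; -1/8; 0]  => -511/2048
val_13 [RBBBRRRRRRRRB]  L=[-1; -1/2; -1/4; -511/2048]  R=[-255/1024; -127/512; -63/256; -31/128; -15/64; -7/32; -3/16; -1/8; 0]  => -1021/4096
val_14 [RBBBRRRRRRRRBR]  L=[-1; -1/2; -1/4; -511/2048]  R=[-1021/4096; -255/1024; -127/512; -63/256; -31/128; -15/64; -7/32; -3/16; -1/8; 0]  => -2043/8192
val_15 [RBBBRRRRRRRRBRR]  L=[-1; -1/2; -1/4; -511/2048]  R=[-2043/8192; -1021/4096; -255/1024; -127/512; -63/256; -31/128; -15/64; -7/32; -3/16; -1/8; 0]  => -4087/16384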